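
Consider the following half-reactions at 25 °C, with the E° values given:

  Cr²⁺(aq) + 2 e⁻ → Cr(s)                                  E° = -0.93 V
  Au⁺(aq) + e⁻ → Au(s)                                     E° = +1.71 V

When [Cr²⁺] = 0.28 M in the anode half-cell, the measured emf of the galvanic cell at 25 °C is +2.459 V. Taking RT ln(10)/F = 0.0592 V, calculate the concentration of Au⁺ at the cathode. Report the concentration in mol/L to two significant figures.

0.00046 M

Au⁺/Au is the cathode, Cr²⁺/Cr the anode: E°cell = +2.64 V, n = 2.
Overall reaction: 2 Au⁺(aq) + Cr(s) → 2 Au(s) + Cr²⁺(aq); Q = [Cr²⁺]^1/[Au⁺]^2.
From E = E° − (0.0592/n) log Q: log Q = (E° − E)·n/0.0592 = (+2.64 − (+2.459))·2/0.0592 = 6.1149.
So 2·log[Au⁺] = 1·log(0.28) − log Q = -0.5528 − (6.1149) = -6.6677; log[Au⁺] = -6.6677 / 2 = -3.3338; [Au⁺] = 10^(-3.3338) ≈ 0.00046 M.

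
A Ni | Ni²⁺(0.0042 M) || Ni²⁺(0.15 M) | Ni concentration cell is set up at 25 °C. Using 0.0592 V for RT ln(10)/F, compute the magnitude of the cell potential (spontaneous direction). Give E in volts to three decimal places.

+0.046 V

For a concentration cell E°cell = 0. The 0.15 M side is the cathode (reduction is favoured where [Ni²⁺] is higher).
With n = 2, E = −(0.0592/2) log([Ni²⁺]ₐₙ/[Ni²⁺]꜀ₐₜ) = −(0.0592/2) log(0.0042/0.15) = −(0.0592/2)(-1.553) = +0.046 V.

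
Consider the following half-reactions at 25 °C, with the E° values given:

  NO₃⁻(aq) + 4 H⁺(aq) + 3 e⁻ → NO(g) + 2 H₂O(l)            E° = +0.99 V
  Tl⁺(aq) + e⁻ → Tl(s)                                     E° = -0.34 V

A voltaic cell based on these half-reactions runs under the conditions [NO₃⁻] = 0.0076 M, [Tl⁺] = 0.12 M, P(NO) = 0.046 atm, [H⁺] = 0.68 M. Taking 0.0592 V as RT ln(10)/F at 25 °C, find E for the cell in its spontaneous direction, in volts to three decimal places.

NO₃⁻/NO is the cathode (higher E°), Tl⁺/Tl the anode: E°cell = +0.99 − (-0.34) = +1.33 V, n = 3.
Overall: NO₃⁻(aq) + 4 H⁺(aq) + 3 Tl(s) → NO(g) + 2 H₂O(l) + 3 Tl⁺(aq)
Q = P(NO)·[Tl⁺]^3 / ([NO₃⁻]·[H⁺]^4); log Q = -1.311.
E = E° − (0.0592/n) log Q = +1.33 − (0.0592/3)(-1.311) = +1.356 V.

+1.356 V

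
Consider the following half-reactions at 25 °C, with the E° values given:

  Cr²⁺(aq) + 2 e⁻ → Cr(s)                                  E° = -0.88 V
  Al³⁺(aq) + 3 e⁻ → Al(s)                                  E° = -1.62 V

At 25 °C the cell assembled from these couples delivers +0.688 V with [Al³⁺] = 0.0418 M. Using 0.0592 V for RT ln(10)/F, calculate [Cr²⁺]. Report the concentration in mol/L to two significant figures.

0.0021 M

Cr²⁺/Cr is the cathode, Al³⁺/Al the anode: E°cell = +0.74 V, n = 6.
Overall reaction: 3 Cr²⁺(aq) + 2 Al(s) → 3 Cr(s) + 2 Al³⁺(aq); Q = [Al³⁺]^2/[Cr²⁺]^3.
From E = E° − (0.0592/n) log Q: log Q = (E° − E)·n/0.0592 = (+0.74 − (+0.688))·6/0.0592 = 5.2703.
So 3·log[Cr²⁺] = 2·log(0.0418) − log Q = -2.7576 − (5.2703) = -8.0279; log[Cr²⁺] = -8.0279 / 3 = -2.6760; [Cr²⁺] = 10^(-2.6760) ≈ 0.0021 M.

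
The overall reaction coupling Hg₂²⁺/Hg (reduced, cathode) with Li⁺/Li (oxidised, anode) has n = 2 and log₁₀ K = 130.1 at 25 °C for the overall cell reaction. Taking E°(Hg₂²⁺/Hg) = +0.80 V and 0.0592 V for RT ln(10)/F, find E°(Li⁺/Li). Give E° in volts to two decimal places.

E°cell = (0.0592/n)·log K = (0.0592/2)(130.1) = +3.851 V.
Since Hg₂²⁺/Hg is the cathode and Li⁺/Li the anode, E°cell = E°(Hg₂²⁺/Hg) − E°(Li⁺/Li).
So E°(Li⁺/Li) = E°(Hg₂²⁺/Hg) − E°cell = (+0.80) − (+3.851) = -3.05 V.

-3.05 V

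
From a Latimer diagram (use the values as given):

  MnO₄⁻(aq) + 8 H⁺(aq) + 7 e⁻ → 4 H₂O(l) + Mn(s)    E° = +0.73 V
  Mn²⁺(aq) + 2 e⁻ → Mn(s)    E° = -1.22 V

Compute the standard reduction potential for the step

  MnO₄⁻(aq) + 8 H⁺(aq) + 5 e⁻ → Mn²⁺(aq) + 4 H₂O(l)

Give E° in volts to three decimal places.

+1.510 V

Sequential free energies add, so n₃E°₃ = n₁E°₁ + n₂E°₂.
With n₃ = 7, and the known step contributing 2×(-1.22) V, the unknown satisfies 5·E° = 7×(+0.73) − 2×(-1.22) = +7.550.
E° = +7.550 / 5 = +1.510 V.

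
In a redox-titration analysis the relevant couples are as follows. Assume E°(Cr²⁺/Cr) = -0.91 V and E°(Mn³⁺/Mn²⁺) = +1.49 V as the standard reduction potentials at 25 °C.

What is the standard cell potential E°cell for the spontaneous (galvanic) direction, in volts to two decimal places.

The Mn³⁺/Mn²⁺ couple has the higher reduction potential, so it is the cathode; Cr²⁺/Cr is oxidised at the anode.
E°cell = E°(cathode) − E°(anode) = (+1.49) − (-0.91) = +2.40 V.
Since E°cell > 0, the reaction is spontaneous under standard conditions.

+2.40 V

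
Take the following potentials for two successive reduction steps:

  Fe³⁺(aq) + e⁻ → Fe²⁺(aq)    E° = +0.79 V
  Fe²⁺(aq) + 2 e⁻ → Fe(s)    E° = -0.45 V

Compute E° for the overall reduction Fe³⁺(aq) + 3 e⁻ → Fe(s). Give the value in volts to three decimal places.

Adding the free-energy changes (−nFE°) of the two steps gives −n₃FE°₃ = −n₁FE°₁ − n₂FE°₂.
E°₃ = (1×+0.79 + 2×-0.45) / 3 = (-0.110) / 3 = -0.037 V.

-0.037 V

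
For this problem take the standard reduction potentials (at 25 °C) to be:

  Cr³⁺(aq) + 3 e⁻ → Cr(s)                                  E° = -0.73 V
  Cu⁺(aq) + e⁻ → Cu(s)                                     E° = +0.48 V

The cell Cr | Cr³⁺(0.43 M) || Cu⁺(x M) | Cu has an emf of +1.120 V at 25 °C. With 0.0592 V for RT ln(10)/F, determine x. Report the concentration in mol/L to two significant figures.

0.023 M

Cu⁺/Cu is the cathode, Cr³⁺/Cr the anode: E°cell = +1.21 V, n = 3.
Overall reaction: 3 Cu⁺(aq) + Cr(s) → 3 Cu(s) + Cr³⁺(aq); Q = [Cr³⁺]^1/[Cu⁺]^3.
From E = E° − (0.0592/n) log Q: log Q = (E° − E)·n/0.0592 = (+1.21 − (+1.120))·3/0.0592 = 4.5608.
So 3·log[Cu⁺] = 1·log(0.43) − log Q = -0.3665 − (4.5608) = -4.9273; log[Cu⁺] = -4.9273 / 3 = -1.6424; [Cu⁺] = 10^(-1.6424) ≈ 0.023 M.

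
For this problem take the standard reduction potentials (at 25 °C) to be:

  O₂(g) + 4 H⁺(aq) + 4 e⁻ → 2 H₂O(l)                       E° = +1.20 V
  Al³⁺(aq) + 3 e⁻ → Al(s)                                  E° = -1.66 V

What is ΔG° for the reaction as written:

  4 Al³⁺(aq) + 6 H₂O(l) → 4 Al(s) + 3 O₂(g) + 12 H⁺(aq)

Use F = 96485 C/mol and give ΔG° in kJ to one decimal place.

As written, Al³⁺/Al is reduced (cathode) and O₂/H₂O is oxidised (anode), so E°cell = (-1.66) − (+1.20) = -2.86 V.
Balancing electrons gives n = 12.
ΔG° = −nFE° = −(12)(96485)(-2.86) = 3,311,365 J = +3311.4 kJ.

+3311.4 kJ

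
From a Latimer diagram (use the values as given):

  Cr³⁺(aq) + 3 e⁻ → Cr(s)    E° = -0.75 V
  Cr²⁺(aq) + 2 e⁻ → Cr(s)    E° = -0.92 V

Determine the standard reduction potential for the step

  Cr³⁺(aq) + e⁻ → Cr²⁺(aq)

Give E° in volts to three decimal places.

-0.410 V

Sequential free energies add, so n₃E°₃ = n₁E°₁ + n₂E°₂.
With n₃ = 3, and the known step contributing 2×(-0.92) V, the unknown satisfies 1·E° = 3×(-0.75) − 2×(-0.92) = -0.410.
E° = -0.410 / 1 = -0.410 V.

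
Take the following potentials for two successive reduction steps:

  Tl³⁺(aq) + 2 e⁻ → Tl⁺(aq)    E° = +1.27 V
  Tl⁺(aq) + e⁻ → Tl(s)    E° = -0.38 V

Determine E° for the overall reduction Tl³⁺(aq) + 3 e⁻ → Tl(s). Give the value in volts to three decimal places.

+0.720 V

Adding the free-energy changes (−nFE°) of the two steps gives −n₃FE°₃ = −n₁FE°₁ − n₂FE°₂.
E°₃ = (2×+1.27 + 1×-0.38) / 3 = (+2.160) / 3 = +0.720 V.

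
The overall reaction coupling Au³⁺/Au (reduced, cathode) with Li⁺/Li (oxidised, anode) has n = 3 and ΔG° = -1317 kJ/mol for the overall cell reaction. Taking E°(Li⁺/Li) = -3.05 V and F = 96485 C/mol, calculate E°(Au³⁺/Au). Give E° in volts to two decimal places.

E°cell = −ΔG°/(nF) = −(-1317×10³)/((3)(96485)) = +4.550 V.
Since Au³⁺/Au is the cathode and Li⁺/Li the anode, E°cell = E°(Au³⁺/Au) − E°(Li⁺/Li).
So E°(Au³⁺/Au) = E°cell + E°(Li⁺/Li) = +4.550 + (-3.05) = +1.50 V.

+1.50 V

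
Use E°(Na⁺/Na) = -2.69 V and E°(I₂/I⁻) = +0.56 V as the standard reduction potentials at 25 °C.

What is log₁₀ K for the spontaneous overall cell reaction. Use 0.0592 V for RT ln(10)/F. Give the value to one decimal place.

109.8

Cathode: I₂/I⁻; anode: Na⁺/Na. E°cell = +3.25 V, n = 2.
log K = nE°cell / 0.0592 = (2)(+3.25) / 0.0592 = 109.8.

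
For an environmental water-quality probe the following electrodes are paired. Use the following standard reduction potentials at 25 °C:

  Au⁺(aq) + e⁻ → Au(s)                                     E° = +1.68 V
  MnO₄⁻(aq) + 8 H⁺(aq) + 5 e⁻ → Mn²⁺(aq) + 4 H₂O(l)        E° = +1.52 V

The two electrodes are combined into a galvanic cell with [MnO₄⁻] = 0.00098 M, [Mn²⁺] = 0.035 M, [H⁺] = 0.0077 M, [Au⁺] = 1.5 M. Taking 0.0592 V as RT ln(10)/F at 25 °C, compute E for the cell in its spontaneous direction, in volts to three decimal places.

Au⁺/Au is the cathode (higher E°), MnO₄⁻/Mn²⁺ the anode: E°cell = +1.68 − (+1.52) = +0.16 V, n = 5.
Overall: 5 Au⁺(aq) + Mn²⁺(aq) + 4 H₂O(l) → 5 Au(s) + MnO₄⁻(aq) + 8 H⁺(aq)
Q = [MnO₄⁻]·[H⁺]^8 / ([Au⁺]^5·[Mn²⁺]); log Q = -19.341.
E = E° − (0.0592/n) log Q = +0.16 − (0.0592/5)(-19.341) = +0.389 V.

+0.389 V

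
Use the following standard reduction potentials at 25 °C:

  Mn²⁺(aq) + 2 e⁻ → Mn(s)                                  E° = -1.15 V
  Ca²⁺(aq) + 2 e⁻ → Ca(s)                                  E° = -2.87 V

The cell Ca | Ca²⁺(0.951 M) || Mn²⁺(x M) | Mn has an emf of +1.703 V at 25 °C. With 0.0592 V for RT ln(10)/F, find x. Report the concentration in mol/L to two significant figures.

Mn²⁺/Mn is the cathode, Ca²⁺/Ca the anode: E°cell = +1.72 V, n = 2.
Overall reaction: Mn²⁺(aq) + Ca(s) → Mn(s) + Ca²⁺(aq); Q = [Ca²⁺]^1/[Mn²⁺]^1.
From E = E° − (0.0592/n) log Q: log Q = (E° − E)·n/0.0592 = (+1.72 − (+1.703))·2/0.0592 = 0.5743.
So 1·log[Mn²⁺] = 1·log(0.951) − log Q = -0.0218 − (0.5743) = -0.5961; [Mn²⁺] = 10^(-0.5961) ≈ 0.25 M.

0.25 M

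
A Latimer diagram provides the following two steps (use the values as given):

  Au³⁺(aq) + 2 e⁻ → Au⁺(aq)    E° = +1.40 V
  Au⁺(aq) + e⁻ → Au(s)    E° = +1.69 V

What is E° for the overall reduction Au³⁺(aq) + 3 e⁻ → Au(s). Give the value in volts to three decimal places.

+1.497 V

Adding the free-energy changes (−nFE°) of the two steps gives −n₃FE°₃ = −n₁FE°₁ − n₂FE°₂.
E°₃ = (2×+1.40 + 1×+1.69) / 3 = (+4.490) / 3 = +1.497 V.
E° values themselves are not directly additive — weighting by electron count is essential.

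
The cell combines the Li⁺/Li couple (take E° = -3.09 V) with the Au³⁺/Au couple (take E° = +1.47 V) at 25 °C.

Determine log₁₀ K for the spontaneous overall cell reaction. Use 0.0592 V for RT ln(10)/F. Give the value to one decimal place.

Cathode: Au³⁺/Au; anode: Li⁺/Li. E°cell = +4.56 V, n = 3.
log K = nE°cell / 0.0592 = (3)(+4.56) / 0.0592 = 231.1.

231.1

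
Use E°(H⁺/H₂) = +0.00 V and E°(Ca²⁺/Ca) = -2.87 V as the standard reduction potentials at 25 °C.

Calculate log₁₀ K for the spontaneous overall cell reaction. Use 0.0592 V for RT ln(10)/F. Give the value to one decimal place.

97.0

Cathode: H⁺/H₂; anode: Ca²⁺/Ca. E°cell = +2.87 V, n = 2.
log K = nE°cell / 0.0592 = (2)(+2.87) / 0.0592 = 97.0.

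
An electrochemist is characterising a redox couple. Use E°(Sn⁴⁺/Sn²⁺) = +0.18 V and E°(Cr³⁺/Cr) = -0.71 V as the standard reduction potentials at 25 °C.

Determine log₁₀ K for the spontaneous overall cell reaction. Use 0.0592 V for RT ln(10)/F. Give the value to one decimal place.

Cathode: Sn⁴⁺/Sn²⁺; anode: Cr³⁺/Cr. E°cell = +0.89 V, n = 6.
log K = nE°cell / 0.0592 = (6)(+0.89) / 0.0592 = 90.2.

90.2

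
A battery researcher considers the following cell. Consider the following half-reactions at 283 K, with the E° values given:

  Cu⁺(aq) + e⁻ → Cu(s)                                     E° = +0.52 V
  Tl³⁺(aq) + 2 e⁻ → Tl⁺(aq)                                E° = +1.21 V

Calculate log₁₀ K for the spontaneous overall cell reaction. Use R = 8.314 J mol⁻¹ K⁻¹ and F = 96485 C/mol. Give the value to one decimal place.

Cathode: Tl³⁺/Tl⁺; anode: Cu⁺/Cu. E°cell = (+1.21) − (+0.52) = +0.69 V, with n = 2.
ΔG° = −nFE° = −RT ln K, so ln K = nFE°/(RT) = (2)(96485)(+0.69) / ((8.314)(283)) = 56.590.
log₁₀ K = 56.590 / ln 10 = 24.6.

24.6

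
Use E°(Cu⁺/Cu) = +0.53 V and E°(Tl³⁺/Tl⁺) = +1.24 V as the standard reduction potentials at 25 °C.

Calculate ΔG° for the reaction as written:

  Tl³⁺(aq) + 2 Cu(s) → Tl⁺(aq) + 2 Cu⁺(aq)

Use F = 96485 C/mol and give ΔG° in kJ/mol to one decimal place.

As written, Tl³⁺/Tl⁺ is reduced (cathode) and Cu⁺/Cu is oxidised (anode), so E°cell = (+1.24) − (+0.53) = +0.71 V.
Balancing electrons gives n = 2.
ΔG° = −nFE° = −(2)(96485)(+0.71) = -137,009 J = -137.0 kJ/mol.

-137.0 kJ/mol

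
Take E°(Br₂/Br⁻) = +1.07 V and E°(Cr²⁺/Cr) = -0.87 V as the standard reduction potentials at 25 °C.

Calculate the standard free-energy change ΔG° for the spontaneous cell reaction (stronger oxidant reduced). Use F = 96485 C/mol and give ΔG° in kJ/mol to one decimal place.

Br₂/Br⁻ (E° = +1.07 V) is the cathode; Cr²⁺/Cr (E° = -0.87 V) is the anode, so E°cell = +1.94 V.
Balancing electrons gives n = 2 (lcm of 2 and 2).
ΔG° = −nFE° = −(2)(96485)(+1.94) = -374,362 J = -374.4 kJ/mol.

-374.4 kJ/mol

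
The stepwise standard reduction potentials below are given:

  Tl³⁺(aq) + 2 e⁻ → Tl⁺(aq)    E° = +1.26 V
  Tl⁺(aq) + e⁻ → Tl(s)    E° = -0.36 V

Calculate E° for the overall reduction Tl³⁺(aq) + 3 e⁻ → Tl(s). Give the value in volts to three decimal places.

Standard free energies of sequential steps add: ΔG°₃ = ΔG°₁ + ΔG°₂, so n₃E°₃ = n₁E°₁ + n₂E°₂.
E°₃ = (2×+1.26 + 1×-0.36) / 3 = (+2.160) / 3 = +0.720 V.

+0.720 V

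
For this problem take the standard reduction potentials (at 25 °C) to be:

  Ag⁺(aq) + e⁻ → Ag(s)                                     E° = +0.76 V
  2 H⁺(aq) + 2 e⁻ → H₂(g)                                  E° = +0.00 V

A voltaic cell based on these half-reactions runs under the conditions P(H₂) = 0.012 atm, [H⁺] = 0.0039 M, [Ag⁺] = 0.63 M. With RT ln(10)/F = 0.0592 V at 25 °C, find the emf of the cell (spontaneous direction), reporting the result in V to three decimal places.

Ag⁺/Ag is the cathode (higher E°), H⁺/H₂ the anode: E°cell = +0.76 − (+0.00) = +0.76 V, n = 2.
Overall: 2 Ag⁺(aq) + H₂(g) → 2 Ag(s) + 2 H⁺(aq)
Q = [H⁺]^2 / ([Ag⁺]^2·P(H₂)); log Q = -2.496.
E = E° − (0.0592/n) log Q = +0.76 − (0.0592/2)(-2.496) = +0.834 V.

+0.834 V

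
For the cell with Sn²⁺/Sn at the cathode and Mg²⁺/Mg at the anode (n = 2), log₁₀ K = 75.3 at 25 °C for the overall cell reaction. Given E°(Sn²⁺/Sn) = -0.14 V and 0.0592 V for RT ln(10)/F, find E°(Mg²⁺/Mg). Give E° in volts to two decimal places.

-2.37 V

E°cell = (0.0592/n)·log K = (0.0592/2)(75.3) = +2.229 V.
Since Sn²⁺/Sn is the cathode and Mg²⁺/Mg the anode, E°cell = E°(Sn²⁺/Sn) − E°(Mg²⁺/Mg).
So E°(Mg²⁺/Mg) = E°(Sn²⁺/Sn) − E°cell = (-0.14) − (+2.229) = -2.37 V.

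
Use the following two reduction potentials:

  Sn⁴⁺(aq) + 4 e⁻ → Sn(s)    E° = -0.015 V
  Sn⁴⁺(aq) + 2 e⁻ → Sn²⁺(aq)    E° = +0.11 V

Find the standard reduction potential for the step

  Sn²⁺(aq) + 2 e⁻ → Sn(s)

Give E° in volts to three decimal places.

-0.140 V

Sequential free energies add, so n₃E°₃ = n₁E°₁ + n₂E°₂.
With n₃ = 4, and the known step contributing 2×(+0.11) V, the unknown satisfies 2·E° = 4×(-0.015) − 2×(+0.11) = -0.280.
E° = -0.280 / 2 = -0.140 V.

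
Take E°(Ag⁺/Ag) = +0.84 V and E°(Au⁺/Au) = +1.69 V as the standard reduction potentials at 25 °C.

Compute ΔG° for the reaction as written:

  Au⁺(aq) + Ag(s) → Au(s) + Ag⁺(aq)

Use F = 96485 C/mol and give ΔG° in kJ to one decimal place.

-82.0 kJ

As written, Au⁺/Au is reduced (cathode) and Ag⁺/Ag is oxidised (anode), so E°cell = (+1.69) − (+0.84) = +0.85 V.
Balancing electrons gives n = 1.
ΔG° = −nFE° = −(1)(96485)(+0.85) = -82,012 J = -82.0 kJ.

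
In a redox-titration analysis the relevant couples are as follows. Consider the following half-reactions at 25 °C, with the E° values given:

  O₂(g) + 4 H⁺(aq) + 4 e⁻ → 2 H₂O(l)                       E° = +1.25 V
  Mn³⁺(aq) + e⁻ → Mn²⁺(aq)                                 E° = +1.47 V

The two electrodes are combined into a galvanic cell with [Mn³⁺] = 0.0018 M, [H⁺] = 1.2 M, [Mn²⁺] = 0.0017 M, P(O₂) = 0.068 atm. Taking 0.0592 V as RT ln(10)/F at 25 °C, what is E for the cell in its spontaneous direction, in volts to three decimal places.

Mn³⁺/Mn²⁺ is the cathode (higher E°), O₂/H₂O the anode: E°cell = +1.47 − (+1.25) = +0.22 V, n = 4.
Overall: 4 Mn³⁺(aq) + 2 H₂O(l) → 4 Mn²⁺(aq) + O₂(g) + 4 H⁺(aq)
Q = [Mn²⁺]^4·P(O₂)·[H⁺]^4 / ([Mn³⁺]^4); log Q = -0.950.
E = E° − (0.0592/n) log Q = +0.22 − (0.0592/4)(-0.950) = +0.234 V.

+0.234 V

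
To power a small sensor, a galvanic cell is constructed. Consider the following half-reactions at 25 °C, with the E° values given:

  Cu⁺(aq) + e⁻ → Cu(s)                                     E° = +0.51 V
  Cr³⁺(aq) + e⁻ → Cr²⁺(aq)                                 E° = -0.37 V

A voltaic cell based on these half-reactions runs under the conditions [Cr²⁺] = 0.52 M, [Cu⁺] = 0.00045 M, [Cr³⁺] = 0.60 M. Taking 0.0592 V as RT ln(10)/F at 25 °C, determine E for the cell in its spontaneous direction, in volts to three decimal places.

+0.678 V

Cu⁺/Cu is the cathode (higher E°), Cr³⁺/Cr²⁺ the anode: E°cell = +0.51 − (-0.37) = +0.88 V, n = 1.
Overall: Cu⁺(aq) + Cr²⁺(aq) → Cu(s) + Cr³⁺(aq)
Q = [Cr³⁺] / ([Cu⁺]·[Cr²⁺]); log Q = 3.409.
E = E° − (0.0592/n) log Q = +0.88 − (0.0592/1)(3.409) = +0.678 V.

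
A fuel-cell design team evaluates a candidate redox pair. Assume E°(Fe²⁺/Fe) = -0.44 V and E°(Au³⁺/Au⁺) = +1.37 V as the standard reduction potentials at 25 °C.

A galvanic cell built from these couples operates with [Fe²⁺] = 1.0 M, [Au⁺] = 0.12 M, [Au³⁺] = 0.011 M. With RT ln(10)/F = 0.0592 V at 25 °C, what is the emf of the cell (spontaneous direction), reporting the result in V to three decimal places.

+1.779 V

Au³⁺/Au⁺ is the cathode (higher E°), Fe²⁺/Fe the anode: E°cell = +1.37 − (-0.44) = +1.81 V, n = 2.
Overall: Au³⁺(aq) + Fe(s) → Au⁺(aq) + Fe²⁺(aq)
Q = [Au⁺]·[Fe²⁺] / ([Au³⁺]); log Q = 1.038.
E = E° − (0.0592/n) log Q = +1.81 − (0.0592/2)(1.038) = +1.779 V.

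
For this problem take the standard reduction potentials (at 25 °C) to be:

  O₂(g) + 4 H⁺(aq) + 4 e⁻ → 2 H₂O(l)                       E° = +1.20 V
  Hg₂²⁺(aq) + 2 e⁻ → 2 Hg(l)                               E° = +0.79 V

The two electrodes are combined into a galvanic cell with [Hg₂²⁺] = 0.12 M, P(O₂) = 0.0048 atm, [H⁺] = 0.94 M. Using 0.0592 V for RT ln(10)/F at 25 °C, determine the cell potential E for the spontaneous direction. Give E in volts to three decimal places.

+0.401 V

O₂/H₂O is the cathode (higher E°), Hg₂²⁺/Hg the anode: E°cell = +1.20 − (+0.79) = +0.41 V, n = 4.
Overall: O₂(g) + 4 H⁺(aq) + 4 Hg(l) → 2 H₂O(l) + 2 Hg₂²⁺(aq)
Q = [Hg₂²⁺]^2 / (P(O₂)·[H⁺]^4); log Q = 0.585.
E = E° − (0.0592/n) log Q = +0.41 − (0.0592/4)(0.585) = +0.401 V.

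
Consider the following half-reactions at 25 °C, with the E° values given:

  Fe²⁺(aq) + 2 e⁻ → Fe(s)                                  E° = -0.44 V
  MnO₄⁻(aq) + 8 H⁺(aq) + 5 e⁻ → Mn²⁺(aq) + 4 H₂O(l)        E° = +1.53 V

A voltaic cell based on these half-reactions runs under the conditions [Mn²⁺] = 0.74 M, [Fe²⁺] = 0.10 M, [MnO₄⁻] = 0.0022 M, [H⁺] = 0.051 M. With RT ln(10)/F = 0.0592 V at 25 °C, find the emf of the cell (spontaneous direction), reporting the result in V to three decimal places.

+1.847 V

MnO₄⁻/Mn²⁺ is the cathode (higher E°), Fe²⁺/Fe the anode: E°cell = +1.53 − (-0.44) = +1.97 V, n = 10.
Overall: 2 MnO₄⁻(aq) + 16 H⁺(aq) + 5 Fe(s) → 2 Mn²⁺(aq) + 8 H₂O(l) + 5 Fe²⁺(aq)
Q = [Mn²⁺]^2·[Fe²⁺]^5 / ([MnO₄⁻]^2·[H⁺]^16); log Q = 20.732.
E = E° − (0.0592/n) log Q = +1.97 − (0.0592/10)(20.732) = +1.847 V.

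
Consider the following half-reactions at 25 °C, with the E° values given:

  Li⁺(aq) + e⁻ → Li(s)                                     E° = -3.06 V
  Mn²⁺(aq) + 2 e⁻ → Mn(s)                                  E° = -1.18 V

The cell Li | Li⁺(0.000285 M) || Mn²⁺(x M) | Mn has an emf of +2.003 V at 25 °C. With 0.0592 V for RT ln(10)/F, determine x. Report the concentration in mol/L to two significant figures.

Mn²⁺/Mn is the cathode, Li⁺/Li the anode: E°cell = +1.88 V, n = 2.
Overall reaction: Mn²⁺(aq) + 2 Li(s) → Mn(s) + 2 Li⁺(aq); Q = [Li⁺]^2/[Mn²⁺]^1.
From E = E° − (0.0592/n) log Q: log Q = (E° − E)·n/0.0592 = (+1.88 − (+2.003))·2/0.0592 = -4.1554.
So 1·log[Mn²⁺] = 2·log(0.000285) − log Q = -7.0903 − (-4.1554) = -2.9349; [Mn²⁺] = 10^(-2.9349) ≈ 0.0012 M.

0.0012 M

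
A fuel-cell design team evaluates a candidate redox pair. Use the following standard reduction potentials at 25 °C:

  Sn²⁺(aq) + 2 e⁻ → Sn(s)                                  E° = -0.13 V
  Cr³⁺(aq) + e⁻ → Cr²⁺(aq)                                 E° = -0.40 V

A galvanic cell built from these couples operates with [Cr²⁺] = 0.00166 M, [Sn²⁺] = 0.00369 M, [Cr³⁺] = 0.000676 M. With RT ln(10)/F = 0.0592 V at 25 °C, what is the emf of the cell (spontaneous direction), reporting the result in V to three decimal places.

+0.221 V

Sn²⁺/Sn is the cathode (higher E°), Cr³⁺/Cr²⁺ the anode: E°cell = -0.13 − (-0.40) = +0.27 V, n = 2.
Overall: Sn²⁺(aq) + 2 Cr²⁺(aq) → Sn(s) + 2 Cr³⁺(aq)
Q = [Cr³⁺]^2 / ([Sn²⁺]·[Cr²⁺]^2); log Q = 1.653.
E = E° − (0.0592/n) log Q = +0.27 − (0.0592/2)(1.653) = +0.221 V.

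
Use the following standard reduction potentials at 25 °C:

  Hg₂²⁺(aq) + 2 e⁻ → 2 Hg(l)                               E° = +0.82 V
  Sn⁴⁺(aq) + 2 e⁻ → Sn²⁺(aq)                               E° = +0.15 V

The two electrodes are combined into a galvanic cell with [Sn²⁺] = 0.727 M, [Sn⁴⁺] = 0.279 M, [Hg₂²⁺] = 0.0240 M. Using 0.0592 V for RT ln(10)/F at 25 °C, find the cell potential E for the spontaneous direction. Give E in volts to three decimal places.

+0.634 V

Hg₂²⁺/Hg is the cathode (higher E°), Sn⁴⁺/Sn²⁺ the anode: E°cell = +0.82 − (+0.15) = +0.67 V, n = 2.
Overall: Hg₂²⁺(aq) + Sn²⁺(aq) → 2 Hg(l) + Sn⁴⁺(aq)
Q = [Sn⁴⁺] / ([Hg₂²⁺]·[Sn²⁺]); log Q = 1.204.
E = E° − (0.0592/n) log Q = +0.67 − (0.0592/2)(1.204) = +0.634 V.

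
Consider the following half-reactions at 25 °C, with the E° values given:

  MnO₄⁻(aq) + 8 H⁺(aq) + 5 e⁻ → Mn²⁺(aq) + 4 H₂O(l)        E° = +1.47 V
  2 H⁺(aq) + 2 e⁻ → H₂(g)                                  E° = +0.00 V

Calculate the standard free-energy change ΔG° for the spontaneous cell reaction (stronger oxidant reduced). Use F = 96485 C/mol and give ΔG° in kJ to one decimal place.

-1418.3 kJ

MnO₄⁻/Mn²⁺ (E° = +1.47 V) is the cathode; H⁺/H₂ (E° = +0.00 V) is the anode, so E°cell = +1.47 V.
Balancing electrons gives n = 10 (lcm of 5 and 2).
ΔG° = −nFE° = −(10)(96485)(+1.47) = -1,418,330 J = -1418.3 kJ.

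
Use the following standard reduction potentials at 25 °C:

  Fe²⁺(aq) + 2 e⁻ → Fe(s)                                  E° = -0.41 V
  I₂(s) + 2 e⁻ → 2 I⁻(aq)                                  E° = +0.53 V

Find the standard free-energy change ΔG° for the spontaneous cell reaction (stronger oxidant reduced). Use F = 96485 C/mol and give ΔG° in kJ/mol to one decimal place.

-181.4 kJ/mol

I₂/I⁻ (E° = +0.53 V) is the cathode; Fe²⁺/Fe (E° = -0.41 V) is the anode, so E°cell = +0.94 V.
Balancing electrons gives n = 2 (lcm of 2 and 2).
ΔG° = −nFE° = −(2)(96485)(+0.94) = -181,392 J = -181.4 kJ/mol.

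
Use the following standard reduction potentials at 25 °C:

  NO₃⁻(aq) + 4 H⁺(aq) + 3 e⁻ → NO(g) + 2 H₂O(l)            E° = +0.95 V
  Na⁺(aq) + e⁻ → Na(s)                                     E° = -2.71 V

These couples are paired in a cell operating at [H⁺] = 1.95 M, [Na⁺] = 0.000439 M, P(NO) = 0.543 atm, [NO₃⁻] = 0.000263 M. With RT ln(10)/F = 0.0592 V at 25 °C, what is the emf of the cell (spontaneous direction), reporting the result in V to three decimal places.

NO₃⁻/NO is the cathode (higher E°), Na⁺/Na the anode: E°cell = +0.95 − (-2.71) = +3.66 V, n = 3.
Overall: NO₃⁻(aq) + 4 H⁺(aq) + 3 Na(s) → NO(g) + 2 H₂O(l) + 3 Na⁺(aq)
Q = P(NO)·[Na⁺]^3 / ([NO₃⁻]·[H⁺]^4); log Q = -7.918.
E = E° − (0.0592/n) log Q = +3.66 − (0.0592/3)(-7.918) = +3.816 V.

+3.816 V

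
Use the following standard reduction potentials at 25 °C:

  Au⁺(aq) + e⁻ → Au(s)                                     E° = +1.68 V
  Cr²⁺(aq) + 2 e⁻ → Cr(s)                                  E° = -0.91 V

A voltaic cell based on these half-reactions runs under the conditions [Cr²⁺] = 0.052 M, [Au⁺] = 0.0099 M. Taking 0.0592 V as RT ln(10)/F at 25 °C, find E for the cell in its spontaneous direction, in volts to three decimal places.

Au⁺/Au is the cathode (higher E°), Cr²⁺/Cr the anode: E°cell = +1.68 − (-0.91) = +2.59 V, n = 2.
Overall: 2 Au⁺(aq) + Cr(s) → 2 Au(s) + Cr²⁺(aq)
Q = [Cr²⁺] / ([Au⁺]^2); log Q = 2.725.
E = E° − (0.0592/n) log Q = +2.59 − (0.0592/2)(2.725) = +2.509 V.

+2.509 V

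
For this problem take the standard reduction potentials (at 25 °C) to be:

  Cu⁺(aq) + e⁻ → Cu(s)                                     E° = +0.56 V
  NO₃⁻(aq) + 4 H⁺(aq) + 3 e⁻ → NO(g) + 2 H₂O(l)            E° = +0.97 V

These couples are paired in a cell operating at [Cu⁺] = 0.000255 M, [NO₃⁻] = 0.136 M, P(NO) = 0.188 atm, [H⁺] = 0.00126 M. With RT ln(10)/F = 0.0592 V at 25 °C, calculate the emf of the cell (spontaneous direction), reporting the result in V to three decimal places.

+0.391 V

NO₃⁻/NO is the cathode (higher E°), Cu⁺/Cu the anode: E°cell = +0.97 − (+0.56) = +0.41 V, n = 3.
Overall: NO₃⁻(aq) + 4 H⁺(aq) + 3 Cu(s) → NO(g) + 2 H₂O(l) + 3 Cu⁺(aq)
Q = P(NO)·[Cu⁺]^3 / ([NO₃⁻]·[H⁺]^4); log Q = 0.959.
E = E° − (0.0592/n) log Q = +0.41 − (0.0592/3)(0.959) = +0.391 V.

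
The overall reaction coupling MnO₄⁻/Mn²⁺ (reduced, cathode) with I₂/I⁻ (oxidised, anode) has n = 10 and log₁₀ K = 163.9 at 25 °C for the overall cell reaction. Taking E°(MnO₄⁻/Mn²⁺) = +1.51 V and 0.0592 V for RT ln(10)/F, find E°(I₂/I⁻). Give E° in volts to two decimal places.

+0.54 V

E°cell = (0.0592/n)·log K = (0.0592/10)(163.9) = +0.970 V.
Since MnO₄⁻/Mn²⁺ is the cathode and I₂/I⁻ the anode, E°cell = E°(MnO₄⁻/Mn²⁺) − E°(I₂/I⁻).
So E°(I₂/I⁻) = E°(MnO₄⁻/Mn²⁺) − E°cell = (+1.51) − (+0.970) = +0.54 V.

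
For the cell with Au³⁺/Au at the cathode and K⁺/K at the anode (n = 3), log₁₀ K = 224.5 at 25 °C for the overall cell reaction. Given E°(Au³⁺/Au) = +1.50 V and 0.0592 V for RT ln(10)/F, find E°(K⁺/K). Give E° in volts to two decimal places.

-2.93 V

E°cell = (0.0592/n)·log K = (0.0592/3)(224.5) = +4.430 V.
Since Au³⁺/Au is the cathode and K⁺/K the anode, E°cell = E°(Au³⁺/Au) − E°(K⁺/K).
So E°(K⁺/K) = E°(Au³⁺/Au) − E°cell = (+1.50) − (+4.430) = -2.93 V.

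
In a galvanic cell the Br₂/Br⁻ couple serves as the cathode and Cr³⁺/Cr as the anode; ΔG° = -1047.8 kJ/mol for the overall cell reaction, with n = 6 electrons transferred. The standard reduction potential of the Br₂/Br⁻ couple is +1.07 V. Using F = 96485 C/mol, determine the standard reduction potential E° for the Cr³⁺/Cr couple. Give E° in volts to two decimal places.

E°cell = −ΔG°/(nF) = −(-1047.8×10³)/((6)(96485)) = +1.810 V.
Since Br₂/Br⁻ is the cathode and Cr³⁺/Cr the anode, E°cell = E°(Br₂/Br⁻) − E°(Cr³⁺/Cr).
So E°(Cr³⁺/Cr) = E°(Br₂/Br⁻) − E°cell = (+1.07) − (+1.810) = -0.74 V.

-0.74 V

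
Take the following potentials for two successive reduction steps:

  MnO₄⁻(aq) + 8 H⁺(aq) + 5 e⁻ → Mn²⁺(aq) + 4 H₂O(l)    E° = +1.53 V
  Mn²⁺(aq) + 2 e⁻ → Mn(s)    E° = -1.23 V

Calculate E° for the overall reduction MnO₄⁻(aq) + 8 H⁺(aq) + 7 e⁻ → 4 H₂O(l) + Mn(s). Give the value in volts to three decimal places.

+0.741 V

Since ΔG° = −nFE° is additive over sequential reductions, n₃E°₃ = n₁E°₁ + n₂E°₂.
E°₃ = (5×+1.53 + 2×-1.23) / 7 = (+5.190) / 7 = +0.741 V.
E° values themselves are not directly additive — weighting by electron count is essential.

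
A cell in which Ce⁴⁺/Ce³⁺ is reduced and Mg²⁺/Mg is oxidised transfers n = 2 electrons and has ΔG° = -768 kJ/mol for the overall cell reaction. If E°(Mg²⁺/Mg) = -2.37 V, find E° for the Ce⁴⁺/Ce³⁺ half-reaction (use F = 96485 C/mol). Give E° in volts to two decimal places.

E°cell = −ΔG°/(nF) = −(-768×10³)/((2)(96485)) = +3.980 V.
Since Ce⁴⁺/Ce³⁺ is the cathode and Mg²⁺/Mg the anode, E°cell = E°(Ce⁴⁺/Ce³⁺) − E°(Mg²⁺/Mg).
So E°(Ce⁴⁺/Ce³⁺) = E°cell + E°(Mg²⁺/Mg) = +3.980 + (-2.37) = +1.61 V.

+1.61 V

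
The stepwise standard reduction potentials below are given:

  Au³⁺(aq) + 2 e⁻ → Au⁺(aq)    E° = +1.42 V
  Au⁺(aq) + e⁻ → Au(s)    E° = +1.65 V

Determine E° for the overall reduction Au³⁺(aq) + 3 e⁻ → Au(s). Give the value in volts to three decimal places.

Standard free energies of sequential steps add: ΔG°₃ = ΔG°₁ + ΔG°₂, so n₃E°₃ = n₁E°₁ + n₂E°₂.
E°₃ = (2×+1.42 + 1×+1.65) / 3 = (+4.490) / 3 = +1.497 V.

+1.497 V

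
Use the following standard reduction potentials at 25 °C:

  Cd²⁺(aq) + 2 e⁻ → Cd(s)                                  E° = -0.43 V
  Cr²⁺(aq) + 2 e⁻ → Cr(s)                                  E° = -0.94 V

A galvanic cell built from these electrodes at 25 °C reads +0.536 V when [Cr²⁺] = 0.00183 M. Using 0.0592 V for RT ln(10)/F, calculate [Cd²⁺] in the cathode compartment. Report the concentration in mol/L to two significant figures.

0.014 M

Cd²⁺/Cd is the cathode, Cr²⁺/Cr the anode: E°cell = +0.51 V, n = 2.
Overall reaction: Cd²⁺(aq) + Cr(s) → Cd(s) + Cr²⁺(aq); Q = [Cr²⁺]^1/[Cd²⁺]^1.
From E = E° − (0.0592/n) log Q: log Q = (E° − E)·n/0.0592 = (+0.51 − (+0.536))·2/0.0592 = -0.8784.
So 1·log[Cd²⁺] = 1·log(0.00183) − log Q = -2.7375 − (-0.8784) = -1.8591; [Cd²⁺] = 10^(-1.8591) ≈ 0.014 M.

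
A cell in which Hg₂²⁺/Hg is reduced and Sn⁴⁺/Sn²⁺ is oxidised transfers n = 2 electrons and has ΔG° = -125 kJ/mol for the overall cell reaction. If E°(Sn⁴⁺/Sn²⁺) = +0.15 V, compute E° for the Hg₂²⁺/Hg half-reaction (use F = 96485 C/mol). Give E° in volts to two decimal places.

E°cell = −ΔG°/(nF) = −(-125×10³)/((2)(96485)) = +0.648 V.
Since Hg₂²⁺/Hg is the cathode and Sn⁴⁺/Sn²⁺ the anode, E°cell = E°(Hg₂²⁺/Hg) − E°(Sn⁴⁺/Sn²⁺).
So E°(Hg₂²⁺/Hg) = E°cell + E°(Sn⁴⁺/Sn²⁺) = +0.648 + (+0.15) = +0.80 V.

+0.80 V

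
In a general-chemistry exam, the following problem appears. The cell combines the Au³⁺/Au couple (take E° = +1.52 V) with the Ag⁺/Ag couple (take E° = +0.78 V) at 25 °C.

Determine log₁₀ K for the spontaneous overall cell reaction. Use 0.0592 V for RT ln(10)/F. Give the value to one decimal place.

Cathode: Au³⁺/Au; anode: Ag⁺/Ag. E°cell = +0.74 V, n = 3.
log K = nE°cell / 0.0592 = (3)(+0.74) / 0.0592 = 37.5.

37.5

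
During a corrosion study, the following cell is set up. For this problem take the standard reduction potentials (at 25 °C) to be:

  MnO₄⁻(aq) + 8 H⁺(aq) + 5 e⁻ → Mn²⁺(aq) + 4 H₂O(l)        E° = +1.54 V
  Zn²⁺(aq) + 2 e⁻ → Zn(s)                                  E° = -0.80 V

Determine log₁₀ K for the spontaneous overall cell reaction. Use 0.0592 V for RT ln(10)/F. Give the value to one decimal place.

395.3

Cathode: MnO₄⁻/Mn²⁺; anode: Zn²⁺/Zn. E°cell = +2.34 V, n = 10.
log K = nE°cell / 0.0592 = (10)(+2.34) / 0.0592 = 395.3.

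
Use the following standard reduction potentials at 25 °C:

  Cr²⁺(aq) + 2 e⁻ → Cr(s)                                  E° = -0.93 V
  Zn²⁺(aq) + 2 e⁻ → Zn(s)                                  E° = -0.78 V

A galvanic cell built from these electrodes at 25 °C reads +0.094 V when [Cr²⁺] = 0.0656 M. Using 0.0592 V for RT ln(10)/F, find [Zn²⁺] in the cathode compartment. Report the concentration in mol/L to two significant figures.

0.00084 M

Zn²⁺/Zn is the cathode, Cr²⁺/Cr the anode: E°cell = +0.15 V, n = 2.
Overall reaction: Zn²⁺(aq) + Cr(s) → Zn(s) + Cr²⁺(aq); Q = [Cr²⁺]^1/[Zn²⁺]^1.
From E = E° − (0.0592/n) log Q: log Q = (E° − E)·n/0.0592 = (+0.15 − (+0.094))·2/0.0592 = 1.8919.
So 1·log[Zn²⁺] = 1·log(0.0656) − log Q = -1.1831 − (1.8919) = -3.0750; [Zn²⁺] = 10^(-3.0750) ≈ 0.00084 M.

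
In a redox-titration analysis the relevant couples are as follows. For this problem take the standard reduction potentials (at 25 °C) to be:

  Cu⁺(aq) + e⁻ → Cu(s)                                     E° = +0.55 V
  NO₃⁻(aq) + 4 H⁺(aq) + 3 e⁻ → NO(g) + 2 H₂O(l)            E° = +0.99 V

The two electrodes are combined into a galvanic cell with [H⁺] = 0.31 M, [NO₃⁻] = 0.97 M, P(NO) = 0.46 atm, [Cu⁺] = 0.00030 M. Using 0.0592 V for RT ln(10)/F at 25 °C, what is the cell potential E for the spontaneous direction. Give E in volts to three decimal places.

NO₃⁻/NO is the cathode (higher E°), Cu⁺/Cu the anode: E°cell = +0.99 − (+0.55) = +0.44 V, n = 3.
Overall: NO₃⁻(aq) + 4 H⁺(aq) + 3 Cu(s) → NO(g) + 2 H₂O(l) + 3 Cu⁺(aq)
Q = P(NO)·[Cu⁺]^3 / ([NO₃⁻]·[H⁺]^4); log Q = -8.858.
E = E° − (0.0592/n) log Q = +0.44 − (0.0592/3)(-8.858) = +0.615 V.

+0.615 V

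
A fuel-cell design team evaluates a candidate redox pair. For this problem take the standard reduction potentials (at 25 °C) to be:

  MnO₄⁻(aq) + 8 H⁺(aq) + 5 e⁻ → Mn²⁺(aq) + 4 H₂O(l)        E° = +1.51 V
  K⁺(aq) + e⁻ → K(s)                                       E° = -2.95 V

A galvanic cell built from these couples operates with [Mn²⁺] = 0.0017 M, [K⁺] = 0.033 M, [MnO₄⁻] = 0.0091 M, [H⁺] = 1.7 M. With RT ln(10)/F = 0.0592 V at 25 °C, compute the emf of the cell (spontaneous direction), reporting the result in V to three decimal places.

+4.578 V

MnO₄⁻/Mn²⁺ is the cathode (higher E°), K⁺/K the anode: E°cell = +1.51 − (-2.95) = +4.46 V, n = 5.
Overall: MnO₄⁻(aq) + 8 H⁺(aq) + 5 K(s) → Mn²⁺(aq) + 4 H₂O(l) + 5 K⁺(aq)
Q = [Mn²⁺]·[K⁺]^5 / ([MnO₄⁻]·[H⁺]^8); log Q = -9.980.
E = E° − (0.0592/n) log Q = +4.46 − (0.0592/5)(-9.980) = +4.578 V.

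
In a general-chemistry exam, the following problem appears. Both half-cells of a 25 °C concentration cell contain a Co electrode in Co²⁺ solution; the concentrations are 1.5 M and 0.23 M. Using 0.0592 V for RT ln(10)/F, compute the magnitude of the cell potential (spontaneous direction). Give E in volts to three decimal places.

+0.024 V

For a concentration cell E°cell = 0. The 1.5 M side is the cathode (reduction is favoured where [Co²⁺] is higher).
With n = 2, E = −(0.0592/2) log([Co²⁺]ₐₙ/[Co²⁺]꜀ₐₜ) = −(0.0592/2) log(0.23/1.5) = −(0.0592/2)(-0.814) = +0.024 V.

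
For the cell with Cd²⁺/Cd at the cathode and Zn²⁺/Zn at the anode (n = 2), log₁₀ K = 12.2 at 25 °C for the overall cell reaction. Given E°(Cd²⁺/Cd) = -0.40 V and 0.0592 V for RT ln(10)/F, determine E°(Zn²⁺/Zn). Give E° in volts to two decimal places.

-0.76 V

E°cell = (0.0592/n)·log K = (0.0592/2)(12.2) = +0.361 V.
Since Cd²⁺/Cd is the cathode and Zn²⁺/Zn the anode, E°cell = E°(Cd²⁺/Cd) − E°(Zn²⁺/Zn).
So E°(Zn²⁺/Zn) = E°(Cd²⁺/Cd) − E°cell = (-0.40) − (+0.361) = -0.76 V.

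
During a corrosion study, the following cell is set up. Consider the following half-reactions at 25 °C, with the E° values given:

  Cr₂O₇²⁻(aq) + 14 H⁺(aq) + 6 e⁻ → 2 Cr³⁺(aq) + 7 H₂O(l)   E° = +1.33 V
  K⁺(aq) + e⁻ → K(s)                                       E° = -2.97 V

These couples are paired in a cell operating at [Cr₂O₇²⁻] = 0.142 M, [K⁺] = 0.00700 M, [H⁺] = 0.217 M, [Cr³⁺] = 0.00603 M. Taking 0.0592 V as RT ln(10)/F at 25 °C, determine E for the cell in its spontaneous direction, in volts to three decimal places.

+4.371 V

Cr₂O₇²⁻/Cr³⁺ is the cathode (higher E°), K⁺/K the anode: E°cell = +1.33 − (-2.97) = +4.30 V, n = 6.
Overall: Cr₂O₇²⁻(aq) + 14 H⁺(aq) + 6 K(s) → 2 Cr³⁺(aq) + 7 H₂O(l) + 6 K⁺(aq)
Q = [Cr³⁺]^2·[K⁺]^6 / ([Cr₂O₇²⁻]·[H⁺]^14); log Q = -7.232.
E = E° − (0.0592/n) log Q = +4.30 − (0.0592/6)(-7.232) = +4.371 V.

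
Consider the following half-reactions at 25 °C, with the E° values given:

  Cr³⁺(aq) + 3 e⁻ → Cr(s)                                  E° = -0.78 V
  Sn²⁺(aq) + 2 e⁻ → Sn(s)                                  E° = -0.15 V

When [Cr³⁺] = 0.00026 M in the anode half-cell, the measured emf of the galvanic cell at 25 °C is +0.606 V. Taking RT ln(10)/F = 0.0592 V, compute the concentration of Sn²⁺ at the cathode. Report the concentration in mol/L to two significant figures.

0.00063 M

Sn²⁺/Sn is the cathode, Cr³⁺/Cr the anode: E°cell = +0.63 V, n = 6.
Overall reaction: 3 Sn²⁺(aq) + 2 Cr(s) → 3 Sn(s) + 2 Cr³⁺(aq); Q = [Cr³⁺]^2/[Sn²⁺]^3.
From E = E° − (0.0592/n) log Q: log Q = (E° − E)·n/0.0592 = (+0.63 − (+0.606))·6/0.0592 = 2.4324.
So 3·log[Sn²⁺] = 2·log(0.00026) − log Q = -7.1701 − (2.4324) = -9.6025; log[Sn²⁺] = -9.6025 / 3 = -3.2008; [Sn²⁺] = 10^(-3.2008) ≈ 0.00063 M.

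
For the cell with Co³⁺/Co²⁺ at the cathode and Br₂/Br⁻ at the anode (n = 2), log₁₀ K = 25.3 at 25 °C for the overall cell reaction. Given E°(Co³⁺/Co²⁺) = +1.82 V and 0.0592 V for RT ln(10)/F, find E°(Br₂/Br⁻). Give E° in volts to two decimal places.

+1.07 V

E°cell = (0.0592/n)·log K = (0.0592/2)(25.3) = +0.749 V.
Since Co³⁺/Co²⁺ is the cathode and Br₂/Br⁻ the anode, E°cell = E°(Co³⁺/Co²⁺) − E°(Br₂/Br⁻).
So E°(Br₂/Br⁻) = E°(Co³⁺/Co²⁺) − E°cell = (+1.82) − (+0.749) = +1.07 V.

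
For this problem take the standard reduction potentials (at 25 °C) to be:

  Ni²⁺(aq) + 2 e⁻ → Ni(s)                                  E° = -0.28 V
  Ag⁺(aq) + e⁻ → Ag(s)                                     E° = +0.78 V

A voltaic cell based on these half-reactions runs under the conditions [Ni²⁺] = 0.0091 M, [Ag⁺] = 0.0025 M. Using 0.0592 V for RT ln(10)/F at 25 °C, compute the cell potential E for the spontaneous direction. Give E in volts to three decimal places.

Ag⁺/Ag is the cathode (higher E°), Ni²⁺/Ni the anode: E°cell = +0.78 − (-0.28) = +1.06 V, n = 2.
Overall: 2 Ag⁺(aq) + Ni(s) → 2 Ag(s) + Ni²⁺(aq)
Q = [Ni²⁺] / ([Ag⁺]^2); log Q = 3.163.
E = E° − (0.0592/n) log Q = +1.06 − (0.0592/2)(3.163) = +0.966 V.

+0.966 V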